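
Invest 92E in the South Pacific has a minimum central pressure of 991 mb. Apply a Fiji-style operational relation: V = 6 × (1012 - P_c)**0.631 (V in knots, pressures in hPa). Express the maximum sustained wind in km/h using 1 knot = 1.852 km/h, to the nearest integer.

ΔP = 1012 − 991 = 21 mb.
V ≈ 6 × 21^0.631 = 6 × 6.828 ≈ 40.971 kt.
40.971 × 1.852 ≈ 75.88 km/h → 76 km/h.

76 km/h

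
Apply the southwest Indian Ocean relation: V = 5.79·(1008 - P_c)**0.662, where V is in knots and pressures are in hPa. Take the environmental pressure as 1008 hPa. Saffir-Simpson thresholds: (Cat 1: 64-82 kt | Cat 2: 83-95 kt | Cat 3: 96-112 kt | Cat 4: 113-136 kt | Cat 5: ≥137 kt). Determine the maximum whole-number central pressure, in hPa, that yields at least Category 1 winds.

Category 1 begins at V = 64 kt.
Required ΔP = (64/5.79)^(1/0.662) = 11.054^1.511 ≈ 37.70 hPa.
P_c ≤ 1008 − 37.70 = 970.30, so the highest integer P_c is 970 hPa.

970 hPa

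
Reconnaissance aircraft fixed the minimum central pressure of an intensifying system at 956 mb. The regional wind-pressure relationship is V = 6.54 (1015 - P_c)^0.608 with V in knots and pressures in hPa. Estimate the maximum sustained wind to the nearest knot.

78 kt

ΔP = 1015 − 956 = 59 mb.
59^0.608 ≈ 11.931.
V ≈ 6.54 × 11.931 ≈ 78.0 kt.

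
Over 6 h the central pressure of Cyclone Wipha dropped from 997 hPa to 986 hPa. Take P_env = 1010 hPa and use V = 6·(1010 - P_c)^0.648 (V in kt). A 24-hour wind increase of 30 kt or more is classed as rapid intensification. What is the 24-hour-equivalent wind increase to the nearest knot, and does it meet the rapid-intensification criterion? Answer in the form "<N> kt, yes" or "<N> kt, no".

V₁: ΔP = 13, V ≈ 6 × 13^0.648 ≈ 31.62 kt.
V₂: ΔP = 24, V ≈ 6 × 24^0.648 ≈ 47.05 kt.
ΔV over 6 h = 15.43 kt → 24 h equivalent = 15.43 × 24/6 ≈ 61.72 kt.
62 kt ≥ 30 kt ⇒ rapid intensification.

62 kt, yes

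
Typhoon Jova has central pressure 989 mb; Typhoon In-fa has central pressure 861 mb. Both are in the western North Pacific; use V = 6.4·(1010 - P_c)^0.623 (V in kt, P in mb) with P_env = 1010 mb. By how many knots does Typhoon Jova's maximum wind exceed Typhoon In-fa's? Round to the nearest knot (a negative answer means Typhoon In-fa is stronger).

Typhoon Jova: ΔP = 21; V ≈ 6.4 × 21^0.623 ≈ 42.65 kt.
Typhoon In-fa: ΔP = 149; V ≈ 6.4 × 149^0.623 ≈ 144.57 kt.
Difference ≈ 42.65 − 144.57 = -101.92 → -102 kt.

-102 kt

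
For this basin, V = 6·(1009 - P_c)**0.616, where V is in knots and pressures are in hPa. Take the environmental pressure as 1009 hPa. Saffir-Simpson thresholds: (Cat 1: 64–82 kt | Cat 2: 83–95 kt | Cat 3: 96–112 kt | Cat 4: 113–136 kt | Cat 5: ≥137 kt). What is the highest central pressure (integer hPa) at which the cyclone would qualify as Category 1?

Category 1 begins at V = 64 kt.
Required ΔP = (64/6)^(1/0.616) = 10.667^1.623 ≈ 46.65 hPa.
P_c ≤ 1009 − 46.65 = 962.35, so the highest integer P_c is 962 hPa.

962 hPa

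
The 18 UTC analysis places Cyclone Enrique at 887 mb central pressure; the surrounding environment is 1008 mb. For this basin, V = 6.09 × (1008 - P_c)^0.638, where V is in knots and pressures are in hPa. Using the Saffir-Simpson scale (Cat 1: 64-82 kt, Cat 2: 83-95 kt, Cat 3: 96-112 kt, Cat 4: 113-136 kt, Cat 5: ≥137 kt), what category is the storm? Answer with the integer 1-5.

4

ΔP = 1008 − 887 = 121 mb.
V ≈ 6.09 × 121^0.638 = 6.09 × 21.32 ≈ 130 kt.
130 kt falls in the Category 4 band.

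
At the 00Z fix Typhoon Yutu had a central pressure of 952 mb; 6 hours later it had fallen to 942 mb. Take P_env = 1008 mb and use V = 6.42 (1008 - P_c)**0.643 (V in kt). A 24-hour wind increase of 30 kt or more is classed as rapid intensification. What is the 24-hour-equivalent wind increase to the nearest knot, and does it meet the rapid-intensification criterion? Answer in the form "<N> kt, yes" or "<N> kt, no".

V₁: ΔP = 56, V ≈ 6.42 × 56^0.643 ≈ 85.43 kt.
V₂: ΔP = 66, V ≈ 6.42 × 66^0.643 ≈ 94.95 kt.
ΔV over 6 h = 9.52 kt → 24 h equivalent = 9.52 × 24/6 ≈ 38.08 kt.
38 kt ≥ 30 kt ⇒ rapid intensification.

38 kt, yes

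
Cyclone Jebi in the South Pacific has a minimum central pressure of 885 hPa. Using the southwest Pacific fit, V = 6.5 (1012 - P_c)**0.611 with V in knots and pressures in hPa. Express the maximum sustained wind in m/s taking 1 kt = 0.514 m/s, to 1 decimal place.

64.5 m/s

ΔP = 1012 − 885 = 127 hPa.
V ≈ 6.5 × 127^0.611 = 6.5 × 19.294 ≈ 125.412 kt.
125.412 × 0.514 ≈ 64.46 m/s → 64.5 m/s.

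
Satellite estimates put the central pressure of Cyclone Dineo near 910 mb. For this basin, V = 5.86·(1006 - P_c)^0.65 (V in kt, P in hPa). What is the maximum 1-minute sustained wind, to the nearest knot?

114 kt

ΔP = 1006 − 910 = 96 mb.
96^0.65 ≈ 19.430.
V ≈ 5.86 × 19.430 ≈ 113.9 kt.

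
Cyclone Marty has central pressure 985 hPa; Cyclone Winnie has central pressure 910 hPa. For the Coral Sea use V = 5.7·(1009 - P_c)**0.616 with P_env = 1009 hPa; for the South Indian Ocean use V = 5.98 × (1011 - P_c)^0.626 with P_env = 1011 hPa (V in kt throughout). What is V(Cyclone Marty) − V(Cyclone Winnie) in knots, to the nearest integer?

-67 kt

Cyclone Marty: ΔP = 24; V ≈ 5.7 × 24^0.616 ≈ 40.37 kt.
Cyclone Winnie: ΔP = 101; V ≈ 5.98 × 101^0.626 ≈ 107.50 kt.
Difference ≈ 40.37 − 107.50 = -67.13 → -67 kt.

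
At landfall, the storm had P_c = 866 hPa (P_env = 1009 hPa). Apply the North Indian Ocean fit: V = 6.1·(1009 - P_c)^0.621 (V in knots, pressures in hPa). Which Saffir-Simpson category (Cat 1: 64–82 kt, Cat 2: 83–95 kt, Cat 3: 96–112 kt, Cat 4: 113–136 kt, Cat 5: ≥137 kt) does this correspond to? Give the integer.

ΔP = 1009 − 866 = 143 hPa.
V ≈ 6.1 × 143^0.621 = 6.1 × 21.80 ≈ 133 kt.
133 kt falls in the Category 4 band.

4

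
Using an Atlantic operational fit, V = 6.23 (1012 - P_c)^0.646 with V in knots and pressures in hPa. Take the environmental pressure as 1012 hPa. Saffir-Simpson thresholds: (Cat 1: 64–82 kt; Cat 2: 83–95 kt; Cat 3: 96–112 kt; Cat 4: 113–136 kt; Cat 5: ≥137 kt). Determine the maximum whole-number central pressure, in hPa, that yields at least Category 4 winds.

923 hPa

Category 4 begins at V = 113 kt.
Required ΔP = (113/6.23)^(1/0.646) = 18.138^1.548 ≈ 88.77 hPa.
P_c ≤ 1012 − 88.77 = 923.23, so the highest integer P_c is 923 hPa.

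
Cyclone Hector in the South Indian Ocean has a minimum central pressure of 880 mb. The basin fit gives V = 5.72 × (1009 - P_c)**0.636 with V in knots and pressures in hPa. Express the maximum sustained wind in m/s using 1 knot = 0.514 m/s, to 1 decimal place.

64.7 m/s

ΔP = 1009 − 880 = 129 mb.
V ≈ 5.72 × 129^0.636 = 5.72 × 21.996 ≈ 125.815 kt.
125.815 × 0.514 ≈ 64.67 m/s → 64.7 m/s.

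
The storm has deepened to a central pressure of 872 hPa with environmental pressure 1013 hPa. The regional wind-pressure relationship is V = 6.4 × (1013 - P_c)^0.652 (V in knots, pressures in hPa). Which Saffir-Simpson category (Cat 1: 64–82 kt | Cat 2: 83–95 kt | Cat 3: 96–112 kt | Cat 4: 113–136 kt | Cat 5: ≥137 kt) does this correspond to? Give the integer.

5

ΔP = 1013 − 872 = 141 hPa.
V ≈ 6.4 × 141^0.652 = 6.4 × 25.19 ≈ 161 kt.
161 kt falls in the Category 5 band.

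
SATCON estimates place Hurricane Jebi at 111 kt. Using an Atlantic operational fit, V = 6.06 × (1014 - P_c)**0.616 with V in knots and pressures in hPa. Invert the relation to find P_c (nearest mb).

902 mb

ΔP = (V / 6.06)^(1/0.616) = (111/6.06)^1.623.
111/6.06 = 18.317; 18.317^1.623 ≈ 112.22 mb.
P_c = 1014 − 112.22 = 901.78 ≈ 902 mb.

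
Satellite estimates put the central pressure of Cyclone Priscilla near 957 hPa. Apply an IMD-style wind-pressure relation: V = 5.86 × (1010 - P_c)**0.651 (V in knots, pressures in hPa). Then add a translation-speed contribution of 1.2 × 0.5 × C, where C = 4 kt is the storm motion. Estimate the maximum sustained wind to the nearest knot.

ΔP = 1010 − 957 = 53 hPa.
53^0.651 ≈ 13.259.
V ≈ 5.86 × 13.259 ≈ 77.7 kt.
Translation term: 1.2 × 0.5 × 4 = 2.4 kt.
Corrected V ≈ 80.1 kt → 80 kt.

80 kt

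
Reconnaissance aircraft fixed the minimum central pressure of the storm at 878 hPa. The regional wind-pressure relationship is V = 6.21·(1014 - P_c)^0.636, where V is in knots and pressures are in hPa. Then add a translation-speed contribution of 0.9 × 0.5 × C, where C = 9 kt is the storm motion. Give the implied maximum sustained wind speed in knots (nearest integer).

145 kt

ΔP = 1014 − 878 = 136 hPa.
136^0.636 ≈ 22.747.
V ≈ 6.21 × 22.747 ≈ 141.3 kt.
Translation term: 0.9 × 0.5 × 9 = 4.05 kt.
Corrected V ≈ 145.35 kt → 145 kt.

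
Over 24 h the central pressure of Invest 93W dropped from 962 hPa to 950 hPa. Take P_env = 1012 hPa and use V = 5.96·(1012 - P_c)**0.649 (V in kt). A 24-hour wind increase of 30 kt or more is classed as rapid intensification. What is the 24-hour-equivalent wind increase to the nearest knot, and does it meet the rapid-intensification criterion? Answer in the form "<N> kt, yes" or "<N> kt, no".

V₁: ΔP = 50, V ≈ 5.96 × 50^0.649 ≈ 75.49 kt.
V₂: ΔP = 62, V ≈ 5.96 × 62^0.649 ≈ 86.80 kt.
ΔV over 24 h = 11.31 kt → 24 h equivalent = 11.31 × 24/24 ≈ 11.31 kt.
11 kt < 30 kt ⇒ not rapid intensification.

11 kt, no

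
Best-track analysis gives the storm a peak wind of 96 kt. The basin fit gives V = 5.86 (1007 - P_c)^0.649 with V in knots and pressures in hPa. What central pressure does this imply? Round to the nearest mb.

933 mb

ΔP = (V / 5.86)^(1/0.649) = (96/5.86)^1.541.
96/5.86 = 16.382; 16.382^1.541 ≈ 74.33 mb.
P_c = 1007 − 74.33 = 932.67 ≈ 933 mb.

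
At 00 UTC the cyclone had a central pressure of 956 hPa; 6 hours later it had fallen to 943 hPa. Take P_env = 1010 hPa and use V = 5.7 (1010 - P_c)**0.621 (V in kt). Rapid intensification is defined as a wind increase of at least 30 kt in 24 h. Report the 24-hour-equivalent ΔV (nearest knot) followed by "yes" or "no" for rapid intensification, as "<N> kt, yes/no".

39 kt, yes

V₁: ΔP = 54, V ≈ 5.7 × 54^0.621 ≈ 67.87 kt.
V₂: ΔP = 67, V ≈ 5.7 × 67^0.621 ≈ 77.60 kt.
ΔV over 6 h = 9.73 kt → 24 h equivalent = 9.73 × 24/6 ≈ 38.92 kt.
39 kt ≥ 30 kt ⇒ rapid intensification.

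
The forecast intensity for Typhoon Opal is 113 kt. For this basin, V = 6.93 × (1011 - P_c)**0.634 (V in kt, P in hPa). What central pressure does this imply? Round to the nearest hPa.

929 hPa

ΔP = (V / 6.93)^(1/0.634) = (113/6.93)^1.577.
113/6.93 = 16.306; 16.306^1.577 ≈ 81.70 hPa.
P_c = 1011 − 81.70 = 929.30 ≈ 929 hPa.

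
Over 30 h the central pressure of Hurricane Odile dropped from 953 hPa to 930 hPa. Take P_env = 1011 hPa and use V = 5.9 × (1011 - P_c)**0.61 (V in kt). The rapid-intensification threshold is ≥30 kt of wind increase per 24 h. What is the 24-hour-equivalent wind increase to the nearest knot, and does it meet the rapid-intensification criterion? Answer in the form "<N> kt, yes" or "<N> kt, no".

V₁: ΔP = 58, V ≈ 5.9 × 58^0.61 ≈ 70.23 kt.
V₂: ΔP = 81, V ≈ 5.9 × 81^0.61 ≈ 86.10 kt.
ΔV over 30 h = 15.87 kt → 24 h equivalent = 15.87 × 24/30 ≈ 12.70 kt.
13 kt < 30 kt ⇒ not rapid intensification.

13 kt, no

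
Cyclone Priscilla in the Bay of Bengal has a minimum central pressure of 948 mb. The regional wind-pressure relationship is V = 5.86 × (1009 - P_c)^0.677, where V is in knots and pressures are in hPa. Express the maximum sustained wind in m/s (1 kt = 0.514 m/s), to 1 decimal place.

48.7 m/s

ΔP = 1009 − 948 = 61 mb.
V ≈ 5.86 × 61^0.677 = 5.86 × 16.168 ≈ 94.747 kt.
94.747 × 0.514 ≈ 48.70 m/s → 48.7 m/s.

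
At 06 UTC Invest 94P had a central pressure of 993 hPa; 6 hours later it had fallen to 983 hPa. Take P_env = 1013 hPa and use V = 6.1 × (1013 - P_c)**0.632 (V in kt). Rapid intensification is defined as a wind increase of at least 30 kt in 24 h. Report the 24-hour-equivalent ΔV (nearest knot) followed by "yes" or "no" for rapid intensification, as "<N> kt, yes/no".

V₁: ΔP = 20, V ≈ 6.1 × 20^0.632 ≈ 40.51 kt.
V₂: ΔP = 30, V ≈ 6.1 × 30^0.632 ≈ 52.34 kt.
ΔV over 6 h = 11.83 kt → 24 h equivalent = 11.83 × 24/6 ≈ 47.32 kt.
47 kt ≥ 30 kt ⇒ rapid intensification.

47 kt, yes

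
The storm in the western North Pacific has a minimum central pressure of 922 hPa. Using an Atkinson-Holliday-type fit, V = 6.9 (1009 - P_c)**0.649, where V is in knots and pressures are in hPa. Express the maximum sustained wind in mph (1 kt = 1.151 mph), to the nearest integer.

144 mph

ΔP = 1009 − 922 = 87 hPa.
V ≈ 6.9 × 87^0.649 = 6.9 × 18.145 ≈ 125.198 kt.
125.198 × 1.151 ≈ 144.10 mph → 144 mph.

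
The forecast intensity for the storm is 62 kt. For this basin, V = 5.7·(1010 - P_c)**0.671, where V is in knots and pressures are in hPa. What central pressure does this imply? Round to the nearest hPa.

ΔP = (V / 5.7)^(1/0.671) = (62/5.7)^1.490.
62/5.7 = 10.877; 10.877^1.490 ≈ 35.05 hPa.
P_c = 1010 − 35.05 = 974.95 ≈ 975 hPa.

975 hPa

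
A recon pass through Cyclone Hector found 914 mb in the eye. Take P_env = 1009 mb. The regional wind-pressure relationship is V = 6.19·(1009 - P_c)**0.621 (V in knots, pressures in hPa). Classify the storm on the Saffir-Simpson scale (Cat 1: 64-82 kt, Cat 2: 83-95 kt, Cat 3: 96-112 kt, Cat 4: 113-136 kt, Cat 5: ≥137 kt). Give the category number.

3

ΔP = 1009 − 914 = 95 mb.
V ≈ 6.19 × 95^0.621 = 6.19 × 16.91 ≈ 105 kt.
105 kt falls in the Category 3 band.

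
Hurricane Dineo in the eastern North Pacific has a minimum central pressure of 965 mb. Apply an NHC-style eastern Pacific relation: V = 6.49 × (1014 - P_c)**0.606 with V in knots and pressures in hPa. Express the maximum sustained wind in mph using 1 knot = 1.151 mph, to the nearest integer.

ΔP = 1014 − 965 = 49 mb.
V ≈ 6.49 × 49^0.606 = 6.49 × 10.574 ≈ 68.628 kt.
68.628 × 1.151 ≈ 78.99 mph → 79 mph.

79 mph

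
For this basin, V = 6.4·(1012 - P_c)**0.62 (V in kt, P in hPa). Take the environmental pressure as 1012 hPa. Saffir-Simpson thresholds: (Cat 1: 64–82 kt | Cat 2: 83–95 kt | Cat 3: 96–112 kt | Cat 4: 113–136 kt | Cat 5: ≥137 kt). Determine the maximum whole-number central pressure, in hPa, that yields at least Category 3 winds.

933 hPa

Category 3 begins at V = 96 kt.
Required ΔP = (96/6.4)^(1/0.62) = 15.000^1.613 ≈ 78.87 hPa.
P_c ≤ 1012 − 78.87 = 933.13, so the highest integer P_c is 933 hPa.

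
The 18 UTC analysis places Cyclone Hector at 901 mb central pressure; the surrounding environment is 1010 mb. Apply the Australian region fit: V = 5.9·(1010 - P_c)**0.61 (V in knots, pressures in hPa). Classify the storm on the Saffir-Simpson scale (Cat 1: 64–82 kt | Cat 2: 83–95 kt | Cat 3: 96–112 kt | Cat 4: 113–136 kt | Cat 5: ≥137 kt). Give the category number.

3

ΔP = 1010 − 901 = 109 mb.
V ≈ 5.9 × 109^0.61 = 5.9 × 17.49 ≈ 103 kt.
103 kt falls in the Category 3 band.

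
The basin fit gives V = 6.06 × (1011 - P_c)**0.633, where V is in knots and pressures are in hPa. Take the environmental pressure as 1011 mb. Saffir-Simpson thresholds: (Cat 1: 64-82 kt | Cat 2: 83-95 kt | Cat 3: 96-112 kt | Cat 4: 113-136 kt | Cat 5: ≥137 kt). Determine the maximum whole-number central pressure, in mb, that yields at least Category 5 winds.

873 mb

Category 5 begins at V = 137 kt.
Required ΔP = (137/6.06)^(1/0.633) = 22.607^1.580 ≈ 137.85 mb.
P_c ≤ 1011 − 137.85 = 873.15, so the highest integer P_c is 873 mb.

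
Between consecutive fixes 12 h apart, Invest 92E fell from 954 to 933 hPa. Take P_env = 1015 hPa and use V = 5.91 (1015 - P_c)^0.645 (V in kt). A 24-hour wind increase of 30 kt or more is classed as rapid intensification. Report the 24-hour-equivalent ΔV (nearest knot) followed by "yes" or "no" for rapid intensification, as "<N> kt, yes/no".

V₁: ΔP = 61, V ≈ 5.91 × 61^0.645 ≈ 83.78 kt.
V₂: ΔP = 82, V ≈ 5.91 × 82^0.645 ≈ 101.39 kt.
ΔV over 12 h = 17.61 kt → 24 h equivalent = 17.61 × 24/12 ≈ 35.22 kt.
35 kt ≥ 30 kt ⇒ rapid intensification.

35 kt, yes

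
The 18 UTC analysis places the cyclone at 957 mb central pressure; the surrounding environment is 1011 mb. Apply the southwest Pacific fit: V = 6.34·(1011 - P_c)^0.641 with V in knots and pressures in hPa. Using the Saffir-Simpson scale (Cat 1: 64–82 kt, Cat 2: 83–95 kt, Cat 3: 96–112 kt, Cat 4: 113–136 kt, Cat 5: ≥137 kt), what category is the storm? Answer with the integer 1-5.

1

ΔP = 1011 − 957 = 54 mb.
V ≈ 6.34 × 54^0.641 = 6.34 × 12.90 ≈ 82 kt.
82 kt falls in the Category 1 band.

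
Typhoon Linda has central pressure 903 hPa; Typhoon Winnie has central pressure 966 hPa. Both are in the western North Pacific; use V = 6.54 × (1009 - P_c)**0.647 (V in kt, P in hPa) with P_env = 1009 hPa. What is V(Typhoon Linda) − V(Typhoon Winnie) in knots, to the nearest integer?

Typhoon Linda: ΔP = 106; V ≈ 6.54 × 106^0.647 ≈ 133.64 kt.
Typhoon Winnie: ΔP = 43; V ≈ 6.54 × 43^0.647 ≈ 74.55 kt.
Difference ≈ 133.64 − 74.55 = 59.09 → 59 kt.

59 kt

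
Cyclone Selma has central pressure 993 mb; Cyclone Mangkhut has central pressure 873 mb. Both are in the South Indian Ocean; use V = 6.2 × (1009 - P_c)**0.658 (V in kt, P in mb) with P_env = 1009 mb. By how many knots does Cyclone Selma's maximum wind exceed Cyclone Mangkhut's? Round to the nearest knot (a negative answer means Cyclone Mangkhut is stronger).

-119 kt

Cyclone Selma: ΔP = 16; V ≈ 6.2 × 16^0.658 ≈ 38.43 kt.
Cyclone Mangkhut: ΔP = 136; V ≈ 6.2 × 136^0.658 ≈ 157.13 kt.
Difference ≈ 38.43 − 157.13 = -118.70 → -119 kt.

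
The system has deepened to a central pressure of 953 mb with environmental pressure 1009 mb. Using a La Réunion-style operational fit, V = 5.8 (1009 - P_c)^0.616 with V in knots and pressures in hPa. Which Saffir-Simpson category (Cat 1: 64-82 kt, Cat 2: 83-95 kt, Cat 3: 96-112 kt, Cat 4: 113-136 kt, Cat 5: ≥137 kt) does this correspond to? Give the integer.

ΔP = 1009 − 953 = 56 mb.
V ≈ 5.8 × 56^0.616 = 5.8 × 11.94 ≈ 69 kt.
69 kt falls in the Category 1 band.

1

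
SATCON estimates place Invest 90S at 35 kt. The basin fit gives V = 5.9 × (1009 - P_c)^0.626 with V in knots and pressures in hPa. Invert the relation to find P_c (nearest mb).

ΔP = (V / 5.9)^(1/0.626) = (35/5.9)^1.597.
35/5.9 = 5.932; 5.932^1.597 ≈ 17.19 mb.
P_c = 1009 − 17.19 = 991.81 ≈ 992 mb.

992 mb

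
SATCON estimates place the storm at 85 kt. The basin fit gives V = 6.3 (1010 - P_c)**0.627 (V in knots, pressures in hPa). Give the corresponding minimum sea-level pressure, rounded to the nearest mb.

947 mb

ΔP = (V / 6.3)^(1/0.627) = (85/6.3)^1.595.
85/6.3 = 13.492; 13.492^1.595 ≈ 63.44 mb.
P_c = 1010 − 63.44 = 946.56 ≈ 947 mb.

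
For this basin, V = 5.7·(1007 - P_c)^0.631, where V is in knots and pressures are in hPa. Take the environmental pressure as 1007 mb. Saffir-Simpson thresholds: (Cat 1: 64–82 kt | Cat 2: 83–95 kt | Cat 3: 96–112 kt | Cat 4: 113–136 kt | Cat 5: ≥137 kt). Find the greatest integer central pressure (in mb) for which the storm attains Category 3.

919 mb

Category 3 begins at V = 96 kt.
Required ΔP = (96/5.7)^(1/0.631) = 16.842^1.585 ≈ 87.82 mb.
P_c ≤ 1007 − 87.82 = 919.18, so the highest integer P_c is 919 mb.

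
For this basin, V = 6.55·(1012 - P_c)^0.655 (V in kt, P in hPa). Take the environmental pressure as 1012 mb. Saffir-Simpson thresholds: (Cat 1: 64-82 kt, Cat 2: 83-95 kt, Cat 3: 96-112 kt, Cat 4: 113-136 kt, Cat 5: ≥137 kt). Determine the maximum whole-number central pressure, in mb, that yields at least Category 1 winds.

Category 1 begins at V = 64 kt.
Required ΔP = (64/6.55)^(1/0.655) = 9.771^1.527 ≈ 32.46 mb.
P_c ≤ 1012 − 32.46 = 979.54, so the highest integer P_c is 979 mb.

979 mb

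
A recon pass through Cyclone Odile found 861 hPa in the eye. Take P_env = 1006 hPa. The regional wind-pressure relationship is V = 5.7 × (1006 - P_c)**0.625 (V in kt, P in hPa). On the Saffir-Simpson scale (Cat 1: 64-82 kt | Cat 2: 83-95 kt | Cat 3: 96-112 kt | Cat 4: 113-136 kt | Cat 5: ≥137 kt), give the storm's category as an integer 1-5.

4

ΔP = 1006 − 861 = 145 hPa.
V ≈ 5.7 × 145^0.625 = 5.7 × 22.43 ≈ 128 kt.
128 kt falls in the Category 4 band.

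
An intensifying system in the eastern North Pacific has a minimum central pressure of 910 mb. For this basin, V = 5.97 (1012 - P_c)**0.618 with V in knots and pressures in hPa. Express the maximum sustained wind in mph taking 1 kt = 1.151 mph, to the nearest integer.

ΔP = 1012 − 910 = 102 mb.
V ≈ 5.97 × 102^0.618 = 5.97 × 17.431 ≈ 104.061 kt.
104.061 × 1.151 ≈ 119.77 mph → 120 mph.

120 mph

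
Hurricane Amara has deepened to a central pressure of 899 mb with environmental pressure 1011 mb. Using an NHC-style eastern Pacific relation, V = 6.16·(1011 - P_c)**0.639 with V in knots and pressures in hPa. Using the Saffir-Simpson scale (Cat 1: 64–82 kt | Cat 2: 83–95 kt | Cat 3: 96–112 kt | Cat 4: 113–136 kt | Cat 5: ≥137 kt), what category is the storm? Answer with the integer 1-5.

ΔP = 1011 − 899 = 112 mb.
V ≈ 6.16 × 112^0.639 = 6.16 × 20.39 ≈ 126 kt.
126 kt falls in the Category 4 band.

4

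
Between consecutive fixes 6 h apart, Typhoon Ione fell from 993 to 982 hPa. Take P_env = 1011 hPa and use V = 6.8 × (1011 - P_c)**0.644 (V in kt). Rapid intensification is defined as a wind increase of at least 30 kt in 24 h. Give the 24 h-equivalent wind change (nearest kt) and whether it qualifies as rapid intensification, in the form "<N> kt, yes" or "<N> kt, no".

V₁: ΔP = 18, V ≈ 6.8 × 18^0.644 ≈ 43.74 kt.
V₂: ΔP = 29, V ≈ 6.8 × 29^0.644 ≈ 59.47 kt.
ΔV over 6 h = 15.73 kt → 24 h equivalent = 15.73 × 24/6 ≈ 62.92 kt.
63 kt ≥ 30 kt ⇒ rapid intensification.

63 kt, yes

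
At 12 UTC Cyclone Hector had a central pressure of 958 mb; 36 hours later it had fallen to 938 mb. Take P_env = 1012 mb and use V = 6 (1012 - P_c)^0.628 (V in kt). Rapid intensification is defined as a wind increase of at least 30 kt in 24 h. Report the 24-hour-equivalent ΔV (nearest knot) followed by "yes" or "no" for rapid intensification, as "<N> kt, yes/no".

V₁: ΔP = 54, V ≈ 6 × 54^0.628 ≈ 73.47 kt.
V₂: ΔP = 74, V ≈ 6 × 74^0.628 ≈ 89.54 kt.
ΔV over 36 h = 16.07 kt → 24 h equivalent = 16.07 × 24/36 ≈ 10.71 kt.
11 kt < 30 kt ⇒ not rapid intensification.

11 kt, no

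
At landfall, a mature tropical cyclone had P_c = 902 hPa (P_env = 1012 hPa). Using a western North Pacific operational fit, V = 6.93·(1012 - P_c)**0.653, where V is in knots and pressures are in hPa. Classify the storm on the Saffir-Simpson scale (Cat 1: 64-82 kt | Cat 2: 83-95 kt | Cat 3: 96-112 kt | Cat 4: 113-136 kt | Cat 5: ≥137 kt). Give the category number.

5

ΔP = 1012 − 902 = 110 hPa.
V ≈ 6.93 × 110^0.653 = 6.93 × 21.53 ≈ 149 kt.
149 kt falls in the Category 5 band.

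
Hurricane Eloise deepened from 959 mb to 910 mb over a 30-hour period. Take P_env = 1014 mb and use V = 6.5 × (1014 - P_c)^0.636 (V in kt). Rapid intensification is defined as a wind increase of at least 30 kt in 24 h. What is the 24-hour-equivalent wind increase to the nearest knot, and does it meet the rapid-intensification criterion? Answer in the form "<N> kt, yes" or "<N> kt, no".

V₁: ΔP = 55, V ≈ 6.5 × 55^0.636 ≈ 83.14 kt.
V₂: ΔP = 104, V ≈ 6.5 × 104^0.636 ≈ 124.67 kt.
ΔV over 30 h = 41.53 kt → 24 h equivalent = 41.53 × 24/30 ≈ 33.22 kt.
33 kt ≥ 30 kt ⇒ rapid intensification.

33 kt, yes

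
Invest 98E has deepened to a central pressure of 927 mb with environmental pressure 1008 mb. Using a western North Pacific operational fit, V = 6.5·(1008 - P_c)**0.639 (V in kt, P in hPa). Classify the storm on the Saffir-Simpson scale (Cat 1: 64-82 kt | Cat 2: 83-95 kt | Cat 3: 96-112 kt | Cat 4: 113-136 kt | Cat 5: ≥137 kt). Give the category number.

3

ΔP = 1008 − 927 = 81 mb.
V ≈ 6.5 × 81^0.639 = 6.5 × 16.58 ≈ 108 kt.
108 kt falls in the Category 3 band.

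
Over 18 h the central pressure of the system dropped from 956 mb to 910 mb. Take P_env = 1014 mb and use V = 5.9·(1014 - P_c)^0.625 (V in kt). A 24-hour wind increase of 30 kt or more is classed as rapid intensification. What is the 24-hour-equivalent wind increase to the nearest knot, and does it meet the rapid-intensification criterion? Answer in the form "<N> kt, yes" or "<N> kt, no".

44 kt, yes

V₁: ΔP = 58, V ≈ 5.9 × 58^0.625 ≈ 74.64 kt.
V₂: ΔP = 104, V ≈ 5.9 × 104^0.625 ≈ 107.52 kt.
ΔV over 18 h = 32.88 kt → 24 h equivalent = 32.88 × 24/18 ≈ 43.84 kt.
44 kt ≥ 30 kt ⇒ rapid intensification.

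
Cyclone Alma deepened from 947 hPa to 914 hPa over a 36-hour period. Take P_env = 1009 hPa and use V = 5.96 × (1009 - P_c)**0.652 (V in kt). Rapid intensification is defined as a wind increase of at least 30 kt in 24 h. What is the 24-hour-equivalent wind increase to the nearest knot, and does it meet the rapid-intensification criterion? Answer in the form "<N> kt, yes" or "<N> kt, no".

19 kt, no

V₁: ΔP = 62, V ≈ 5.96 × 62^0.652 ≈ 87.88 kt.
V₂: ΔP = 95, V ≈ 5.96 × 95^0.652 ≈ 116.07 kt.
ΔV over 36 h = 28.19 kt → 24 h equivalent = 28.19 × 24/36 ≈ 18.79 kt.
19 kt < 30 kt ⇒ not rapid intensification.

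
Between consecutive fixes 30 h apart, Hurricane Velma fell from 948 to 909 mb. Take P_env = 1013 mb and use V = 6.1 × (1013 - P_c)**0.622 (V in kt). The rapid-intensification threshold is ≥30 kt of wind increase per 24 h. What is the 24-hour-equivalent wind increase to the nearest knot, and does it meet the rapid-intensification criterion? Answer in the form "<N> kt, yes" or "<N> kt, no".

V₁: ΔP = 65, V ≈ 6.1 × 65^0.622 ≈ 81.84 kt.
V₂: ΔP = 104, V ≈ 6.1 × 104^0.622 ≈ 109.63 kt.
ΔV over 30 h = 27.79 kt → 24 h equivalent = 27.79 × 24/30 ≈ 22.23 kt.
22 kt < 30 kt ⇒ not rapid intensification.

22 kt, no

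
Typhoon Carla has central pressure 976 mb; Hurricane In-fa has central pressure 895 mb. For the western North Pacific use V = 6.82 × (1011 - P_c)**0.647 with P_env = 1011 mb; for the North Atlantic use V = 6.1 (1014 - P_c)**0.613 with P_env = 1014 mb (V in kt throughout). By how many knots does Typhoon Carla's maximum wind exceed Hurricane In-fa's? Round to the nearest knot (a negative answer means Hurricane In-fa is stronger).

-46 kt

Typhoon Carla: ΔP = 35; V ≈ 6.82 × 35^0.647 ≈ 68.05 kt.
Hurricane In-fa: ΔP = 119; V ≈ 6.1 × 119^0.613 ≈ 114.19 kt.
Difference ≈ 68.05 − 114.19 = -46.14 → -46 kt.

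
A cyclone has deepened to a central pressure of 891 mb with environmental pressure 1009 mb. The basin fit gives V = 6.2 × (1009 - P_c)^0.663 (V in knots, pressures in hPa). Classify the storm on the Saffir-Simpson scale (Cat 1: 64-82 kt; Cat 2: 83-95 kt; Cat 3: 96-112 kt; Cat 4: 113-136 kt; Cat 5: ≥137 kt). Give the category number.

5

ΔP = 1009 − 891 = 118 mb.
V ≈ 6.2 × 118^0.663 = 6.2 × 23.64 ≈ 147 kt.
147 kt falls in the Category 5 band.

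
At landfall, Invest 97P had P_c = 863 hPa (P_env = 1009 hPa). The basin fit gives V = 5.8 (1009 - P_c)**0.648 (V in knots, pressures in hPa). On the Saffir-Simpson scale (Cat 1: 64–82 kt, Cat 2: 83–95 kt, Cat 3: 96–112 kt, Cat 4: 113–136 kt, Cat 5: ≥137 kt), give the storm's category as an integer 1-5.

5

ΔP = 1009 − 863 = 146 hPa.
V ≈ 5.8 × 146^0.648 = 5.8 × 25.26 ≈ 147 kt.
147 kt falls in the Category 5 band.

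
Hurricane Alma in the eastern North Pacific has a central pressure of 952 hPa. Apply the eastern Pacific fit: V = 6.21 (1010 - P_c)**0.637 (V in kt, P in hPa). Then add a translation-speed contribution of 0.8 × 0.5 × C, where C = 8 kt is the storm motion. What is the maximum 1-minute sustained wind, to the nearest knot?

86 kt

ΔP = 1010 − 952 = 58 hPa.
58^0.637 ≈ 13.283.
V ≈ 6.21 × 13.283 ≈ 82.5 kt.
Translation term: 0.8 × 0.5 × 8 = 3.2 kt.
Corrected V ≈ 85.7 kt → 86 kt.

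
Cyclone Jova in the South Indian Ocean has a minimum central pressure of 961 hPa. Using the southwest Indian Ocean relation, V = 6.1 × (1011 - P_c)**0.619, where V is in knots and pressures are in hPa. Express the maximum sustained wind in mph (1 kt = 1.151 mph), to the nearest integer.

79 mph

ΔP = 1011 − 961 = 50 hPa.
V ≈ 6.1 × 50^0.619 = 6.1 × 11.263 ≈ 68.706 kt.
68.706 × 1.151 ≈ 79.08 mph → 79 mph.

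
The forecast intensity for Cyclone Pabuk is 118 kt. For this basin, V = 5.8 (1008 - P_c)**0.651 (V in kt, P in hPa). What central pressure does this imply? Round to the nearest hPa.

906 hPa

ΔP = (V / 5.8)^(1/0.651) = (118/5.8)^1.536.
118/5.8 = 20.345; 20.345^1.536 ≈ 102.31 hPa.
P_c = 1008 − 102.31 = 905.69 ≈ 906 hPa.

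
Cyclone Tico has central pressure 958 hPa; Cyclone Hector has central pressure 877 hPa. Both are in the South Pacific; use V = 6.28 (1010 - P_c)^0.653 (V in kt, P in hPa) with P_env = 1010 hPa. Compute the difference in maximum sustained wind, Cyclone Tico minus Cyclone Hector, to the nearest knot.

-70 kt

Cyclone Tico: ΔP = 52; V ≈ 6.28 × 52^0.653 ≈ 82.89 kt.
Cyclone Hector: ΔP = 133; V ≈ 6.28 × 133^0.653 ≈ 153.05 kt.
Difference ≈ 82.89 − 153.05 = -70.16 → -70 kt.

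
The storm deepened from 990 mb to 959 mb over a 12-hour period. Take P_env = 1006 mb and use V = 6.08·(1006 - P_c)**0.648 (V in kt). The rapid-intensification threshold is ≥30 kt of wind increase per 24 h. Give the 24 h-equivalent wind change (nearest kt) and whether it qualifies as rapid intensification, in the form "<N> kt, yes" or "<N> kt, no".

V₁: ΔP = 16, V ≈ 6.08 × 16^0.648 ≈ 36.66 kt.
V₂: ΔP = 47, V ≈ 6.08 × 47^0.648 ≈ 73.69 kt.
ΔV over 12 h = 37.03 kt → 24 h equivalent = 37.03 × 24/12 ≈ 74.06 kt.
74 kt ≥ 30 kt ⇒ rapid intensification.

74 kt, yes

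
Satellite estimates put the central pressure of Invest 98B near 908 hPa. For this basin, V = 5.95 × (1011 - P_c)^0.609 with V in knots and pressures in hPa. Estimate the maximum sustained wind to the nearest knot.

100 kt

ΔP = 1011 − 908 = 103 hPa.
103^0.609 ≈ 16.820.
V ≈ 5.95 × 16.820 ≈ 100.1 kt.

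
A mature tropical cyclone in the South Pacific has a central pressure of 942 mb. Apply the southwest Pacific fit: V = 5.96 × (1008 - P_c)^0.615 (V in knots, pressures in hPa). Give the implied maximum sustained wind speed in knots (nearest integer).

ΔP = 1008 − 942 = 66 mb.
66^0.615 ≈ 13.153.
V ≈ 5.96 × 13.153 ≈ 78.4 kt.

78 kt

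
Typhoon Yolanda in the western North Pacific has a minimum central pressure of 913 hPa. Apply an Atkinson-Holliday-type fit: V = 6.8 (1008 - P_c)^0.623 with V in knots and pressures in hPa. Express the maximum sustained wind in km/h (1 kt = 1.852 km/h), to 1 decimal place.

ΔP = 1008 − 913 = 95 hPa.
V ≈ 6.8 × 95^0.623 = 6.8 × 17.066 ≈ 116.046 kt.
116.046 × 1.852 ≈ 214.92 km/h → 214.9 km/h.

214.9 km/h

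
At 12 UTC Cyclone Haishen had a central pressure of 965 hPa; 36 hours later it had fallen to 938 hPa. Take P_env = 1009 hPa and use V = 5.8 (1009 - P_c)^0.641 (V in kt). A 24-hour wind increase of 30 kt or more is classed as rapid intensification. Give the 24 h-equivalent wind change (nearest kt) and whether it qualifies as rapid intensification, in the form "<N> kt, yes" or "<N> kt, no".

V₁: ΔP = 44, V ≈ 5.8 × 44^0.641 ≈ 65.60 kt.
V₂: ΔP = 71, V ≈ 5.8 × 71^0.641 ≈ 89.14 kt.
ΔV over 36 h = 23.54 kt → 24 h equivalent = 23.54 × 24/36 ≈ 15.69 kt.
16 kt < 30 kt ⇒ not rapid intensification.

16 kt, no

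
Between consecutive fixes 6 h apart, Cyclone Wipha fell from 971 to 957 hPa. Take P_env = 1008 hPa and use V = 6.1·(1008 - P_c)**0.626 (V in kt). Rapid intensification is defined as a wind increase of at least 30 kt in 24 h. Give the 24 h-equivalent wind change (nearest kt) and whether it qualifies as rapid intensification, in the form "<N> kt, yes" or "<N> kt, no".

52 kt, yes

V₁: ΔP = 37, V ≈ 6.1 × 37^0.626 ≈ 58.48 kt.
V₂: ΔP = 51, V ≈ 6.1 × 51^0.626 ≈ 71.49 kt.
ΔV over 6 h = 13.01 kt → 24 h equivalent = 13.01 × 24/6 ≈ 52.04 kt.
52 kt ≥ 30 kt ⇒ rapid intensification.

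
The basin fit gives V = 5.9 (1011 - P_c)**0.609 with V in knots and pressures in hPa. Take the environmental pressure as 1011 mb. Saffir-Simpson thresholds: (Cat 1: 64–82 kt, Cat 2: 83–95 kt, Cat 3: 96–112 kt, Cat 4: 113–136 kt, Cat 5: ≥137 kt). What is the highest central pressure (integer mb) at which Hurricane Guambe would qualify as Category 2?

Category 2 begins at V = 83 kt.
Required ΔP = (83/5.9)^(1/0.609) = 14.068^1.642 ≈ 76.81 mb.
P_c ≤ 1011 − 76.81 = 934.19, so the highest integer P_c is 934 mb.

934 mb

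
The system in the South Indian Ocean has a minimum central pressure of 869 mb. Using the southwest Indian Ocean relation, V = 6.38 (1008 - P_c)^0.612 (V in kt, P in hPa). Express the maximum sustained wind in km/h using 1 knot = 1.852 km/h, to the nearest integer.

ΔP = 1008 − 869 = 139 mb.
V ≈ 6.38 × 139^0.612 = 6.38 × 20.489 ≈ 130.721 kt.
130.721 × 1.852 ≈ 242.10 km/h → 242 km/h.

242 km/h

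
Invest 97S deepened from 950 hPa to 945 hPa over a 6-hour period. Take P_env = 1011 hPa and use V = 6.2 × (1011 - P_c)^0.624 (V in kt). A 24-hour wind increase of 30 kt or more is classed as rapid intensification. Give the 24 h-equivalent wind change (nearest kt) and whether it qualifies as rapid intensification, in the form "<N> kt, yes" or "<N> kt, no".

V₁: ΔP = 61, V ≈ 6.2 × 61^0.624 ≈ 80.62 kt.
V₂: ΔP = 66, V ≈ 6.2 × 66^0.624 ≈ 84.68 kt.
ΔV over 6 h = 4.06 kt → 24 h equivalent = 4.06 × 24/6 ≈ 16.24 kt.
16 kt < 30 kt ⇒ not rapid intensification.

16 kt, no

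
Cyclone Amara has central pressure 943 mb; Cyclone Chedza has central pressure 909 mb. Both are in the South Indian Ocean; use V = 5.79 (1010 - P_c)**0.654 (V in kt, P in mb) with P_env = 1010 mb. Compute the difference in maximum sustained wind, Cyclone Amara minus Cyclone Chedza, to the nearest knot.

Cyclone Amara: ΔP = 67; V ≈ 5.79 × 67^0.654 ≈ 90.56 kt.
Cyclone Chedza: ΔP = 101; V ≈ 5.79 × 101^0.654 ≈ 118.44 kt.
Difference ≈ 90.56 − 118.44 = -27.88 → -28 kt.

-28 kt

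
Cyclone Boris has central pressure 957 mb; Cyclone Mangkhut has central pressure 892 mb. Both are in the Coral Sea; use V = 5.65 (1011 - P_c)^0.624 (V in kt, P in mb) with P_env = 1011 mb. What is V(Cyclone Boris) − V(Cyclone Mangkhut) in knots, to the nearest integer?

Cyclone Boris: ΔP = 54; V ≈ 5.65 × 54^0.624 ≈ 68.09 kt.
Cyclone Mangkhut: ΔP = 119; V ≈ 5.65 × 119^0.624 ≈ 111.48 kt.
Difference ≈ 68.09 − 111.48 = -43.39 → -43 kt.

-43 kt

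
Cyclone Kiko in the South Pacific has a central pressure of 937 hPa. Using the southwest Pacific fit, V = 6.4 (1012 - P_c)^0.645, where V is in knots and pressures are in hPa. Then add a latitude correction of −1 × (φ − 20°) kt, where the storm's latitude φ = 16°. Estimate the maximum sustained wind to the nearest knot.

108 kt

ΔP = 1012 − 937 = 75 hPa.
75^0.645 ≈ 16.196.
V ≈ 6.4 × 16.196 ≈ 103.7 kt.
Latitude correction: −1 × (16 − 20) = 4 kt.
Corrected V ≈ 107.7 kt → 108 kt.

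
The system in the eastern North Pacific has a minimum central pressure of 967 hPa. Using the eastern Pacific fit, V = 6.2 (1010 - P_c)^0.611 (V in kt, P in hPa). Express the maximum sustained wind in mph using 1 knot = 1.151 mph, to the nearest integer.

ΔP = 1010 − 967 = 43 hPa.
V ≈ 6.2 × 43^0.611 = 6.2 × 9.955 ≈ 61.722 kt.
61.722 × 1.151 ≈ 71.04 mph → 71 mph.

71 mph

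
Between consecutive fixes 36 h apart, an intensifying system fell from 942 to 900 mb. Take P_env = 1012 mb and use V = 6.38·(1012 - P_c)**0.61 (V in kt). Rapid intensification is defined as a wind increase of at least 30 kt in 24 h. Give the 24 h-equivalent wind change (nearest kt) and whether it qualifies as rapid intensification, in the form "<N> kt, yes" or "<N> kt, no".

V₁: ΔP = 70, V ≈ 6.38 × 70^0.61 ≈ 85.18 kt.
V₂: ΔP = 112, V ≈ 6.38 × 112^0.61 ≈ 113.46 kt.
ΔV over 36 h = 28.28 kt → 24 h equivalent = 28.28 × 24/36 ≈ 18.85 kt.
19 kt < 30 kt ⇒ not rapid intensification.

19 kt, no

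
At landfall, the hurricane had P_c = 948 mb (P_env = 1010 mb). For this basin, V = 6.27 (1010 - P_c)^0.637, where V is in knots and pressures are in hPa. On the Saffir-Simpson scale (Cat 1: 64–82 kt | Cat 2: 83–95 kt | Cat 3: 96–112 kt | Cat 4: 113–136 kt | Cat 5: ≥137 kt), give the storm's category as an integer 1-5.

ΔP = 1010 − 948 = 62 mb.
V ≈ 6.27 × 62^0.637 = 6.27 × 13.86 ≈ 87 kt.
87 kt falls in the Category 2 band.

2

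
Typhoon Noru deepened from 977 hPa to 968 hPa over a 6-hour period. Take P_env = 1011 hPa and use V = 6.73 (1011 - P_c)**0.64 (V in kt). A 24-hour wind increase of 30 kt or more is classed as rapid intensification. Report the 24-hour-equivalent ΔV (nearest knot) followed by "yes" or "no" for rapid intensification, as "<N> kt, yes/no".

V₁: ΔP = 34, V ≈ 6.73 × 34^0.64 ≈ 64.29 kt.
V₂: ΔP = 43, V ≈ 6.73 × 43^0.64 ≈ 74.72 kt.
ΔV over 6 h = 10.43 kt → 24 h equivalent = 10.43 × 24/6 ≈ 41.72 kt.
42 kt ≥ 30 kt ⇒ rapid intensification.

42 kt, yes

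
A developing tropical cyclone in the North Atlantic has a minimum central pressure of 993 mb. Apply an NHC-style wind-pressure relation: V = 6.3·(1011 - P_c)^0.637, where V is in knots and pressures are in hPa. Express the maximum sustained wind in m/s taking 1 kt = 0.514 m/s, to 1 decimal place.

ΔP = 1011 − 993 = 18 mb.
V ≈ 6.3 × 18^0.637 = 6.3 × 6.304 ≈ 39.715 kt.
39.715 × 0.514 ≈ 20.41 m/s → 20.4 m/s.

20.4 m/s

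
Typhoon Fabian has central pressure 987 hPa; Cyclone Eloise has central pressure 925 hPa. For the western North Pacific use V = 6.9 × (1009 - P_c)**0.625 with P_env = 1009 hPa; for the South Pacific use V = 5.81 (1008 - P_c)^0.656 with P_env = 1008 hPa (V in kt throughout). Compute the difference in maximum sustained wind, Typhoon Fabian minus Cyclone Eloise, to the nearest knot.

-58 kt

Typhoon Fabian: ΔP = 22; V ≈ 6.9 × 22^0.625 ≈ 47.63 kt.
Cyclone Eloise: ΔP = 83; V ≈ 5.81 × 83^0.656 ≈ 105.46 kt.
Difference ≈ 47.63 − 105.46 = -57.83 → -58 kt.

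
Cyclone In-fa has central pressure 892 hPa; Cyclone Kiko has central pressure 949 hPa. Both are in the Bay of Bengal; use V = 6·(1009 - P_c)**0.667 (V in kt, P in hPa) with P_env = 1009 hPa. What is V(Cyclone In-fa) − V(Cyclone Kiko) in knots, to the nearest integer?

52 kt

Cyclone In-fa: ΔP = 117; V ≈ 6 × 117^0.667 ≈ 143.76 kt.
Cyclone Kiko: ΔP = 60; V ≈ 6 × 60^0.667 ≈ 92.08 kt.
Difference ≈ 143.76 − 92.08 = 51.68 → 52 kt.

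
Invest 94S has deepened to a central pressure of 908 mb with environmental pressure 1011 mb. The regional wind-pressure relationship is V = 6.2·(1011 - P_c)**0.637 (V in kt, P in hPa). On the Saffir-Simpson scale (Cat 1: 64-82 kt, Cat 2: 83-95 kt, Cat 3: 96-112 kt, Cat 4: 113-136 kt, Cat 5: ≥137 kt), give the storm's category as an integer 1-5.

4

ΔP = 1011 − 908 = 103 mb.
V ≈ 6.2 × 103^0.637 = 6.2 × 19.15 ≈ 119 kt.
119 kt falls in the Category 4 band.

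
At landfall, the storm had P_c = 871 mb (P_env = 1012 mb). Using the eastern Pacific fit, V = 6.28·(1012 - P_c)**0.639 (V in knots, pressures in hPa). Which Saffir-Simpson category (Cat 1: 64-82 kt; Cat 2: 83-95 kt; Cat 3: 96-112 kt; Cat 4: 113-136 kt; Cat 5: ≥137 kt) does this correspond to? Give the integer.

5

ΔP = 1012 − 871 = 141 mb.
V ≈ 6.28 × 141^0.639 = 6.28 × 23.62 ≈ 148 kt.
148 kt falls in the Category 5 band.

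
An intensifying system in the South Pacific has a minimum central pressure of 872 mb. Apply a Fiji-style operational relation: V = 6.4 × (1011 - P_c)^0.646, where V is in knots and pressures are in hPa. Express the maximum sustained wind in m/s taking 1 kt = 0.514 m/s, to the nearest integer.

80 m/s

ΔP = 1011 − 872 = 139 mb.
V ≈ 6.4 × 139^0.646 = 6.4 × 24.232 ≈ 155.084 kt.
155.084 × 0.514 ≈ 79.71 m/s → 80 m/s.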